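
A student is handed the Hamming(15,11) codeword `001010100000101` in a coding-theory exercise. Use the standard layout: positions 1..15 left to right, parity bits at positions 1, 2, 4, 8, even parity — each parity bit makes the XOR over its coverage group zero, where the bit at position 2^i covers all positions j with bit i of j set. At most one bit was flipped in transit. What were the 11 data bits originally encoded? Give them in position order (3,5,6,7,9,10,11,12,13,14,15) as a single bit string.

s1: b1⊕b3⊕b5⊕b7⊕b9⊕b11⊕b13⊕b15 = 0⊕1⊕1⊕1⊕0⊕0⊕1⊕1 = 1
s2: b2⊕b3⊕b6⊕b7⊕b10⊕b11⊕b14⊕b15 = 0⊕1⊕0⊕1⊕0⊕0⊕0⊕1 = 1
s4: b4⊕b5⊕b6⊕b7⊕b12⊕b13⊕b14⊕b15 = 0⊕1⊕0⊕1⊕0⊕1⊕0⊕1 = 0
s8: b8⊕b9⊕b10⊕b11⊕b12⊕b13⊕b14⊕b15 = 0⊕0⊕0⊕0⊕0⊕1⊕0⊕1 = 0
Syndrome (s8...s1) = 0011 → position 3.
Flip bit 3: corrected codeword = 000010100000101
Data bits at positions 3,5,6,7,9,10,11,12,13,14,15: 01010000101

01010000101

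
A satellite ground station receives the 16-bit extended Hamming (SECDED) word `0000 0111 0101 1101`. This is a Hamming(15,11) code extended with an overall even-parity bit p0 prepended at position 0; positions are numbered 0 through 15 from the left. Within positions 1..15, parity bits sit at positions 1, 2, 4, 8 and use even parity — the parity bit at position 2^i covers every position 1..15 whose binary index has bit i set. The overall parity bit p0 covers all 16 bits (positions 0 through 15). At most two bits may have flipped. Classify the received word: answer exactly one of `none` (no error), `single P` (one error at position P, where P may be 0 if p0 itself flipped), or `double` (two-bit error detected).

s1: b1⊕b3⊕b5⊕b7⊕b9⊕b11⊕b13⊕b15 = 0⊕0⊕1⊕1⊕1⊕1⊕1⊕1 = 0
s2: b2⊕b3⊕b6⊕b7⊕b10⊕b11⊕b14⊕b15 = 0⊕0⊕1⊕1⊕0⊕1⊕0⊕1 = 0
s4: b4⊕b5⊕b6⊕b7⊕b12⊕b13⊕b14⊕b15 = 0⊕1⊕1⊕1⊕1⊕1⊕0⊕1 = 0
s8: b8⊕b9⊕b10⊕b11⊕b12⊕b13⊕b14⊕b15 = 0⊕1⊕0⊕1⊕1⊕1⊕0⊕1 = 1
Syndrome (s8...s1) = 1000 → position 8.
Overall parity (XOR of all 16 bits, including p0): 0⊕0⊕0⊕0⊕0⊕1⊕1⊕1⊕0⊕1⊕0⊕1⊕1⊕1⊕0⊕1 = 0
Overall=0, syndrome position=8 → double-bit error detected (uncorrectable).

double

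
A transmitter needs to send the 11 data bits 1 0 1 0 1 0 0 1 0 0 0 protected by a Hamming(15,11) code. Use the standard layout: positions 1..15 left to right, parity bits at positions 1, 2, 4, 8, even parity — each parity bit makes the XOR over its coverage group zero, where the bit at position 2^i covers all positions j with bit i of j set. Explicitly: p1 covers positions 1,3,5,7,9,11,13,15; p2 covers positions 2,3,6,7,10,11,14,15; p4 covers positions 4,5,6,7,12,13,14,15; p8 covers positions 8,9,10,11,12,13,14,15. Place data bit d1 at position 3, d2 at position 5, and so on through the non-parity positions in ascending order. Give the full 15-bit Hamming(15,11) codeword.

Place data bits at non-power-of-two positions: b3=1, b5=0, b6=1, b7=0, b9=1, b10=0, b11=0, b12=1, b13=0, b14=0, b15=0.
p1 = XOR of data positions {3,5,7,9,11,13,15} = 1⊕0⊕0⊕1⊕0⊕0⊕0 = 0
p2 = XOR of data positions {3,6,7,10,11,14,15} = 1⊕1⊕0⊕0⊕0⊕0⊕0 = 0
p4 = XOR of data positions {5,6,7,12,13,14,15} = 0⊕1⊕0⊕1⊕0⊕0⊕0 = 0
p8 = XOR of data positions {9,10,11,12,13,14,15} = 1⊕0⊕0⊕1⊕0⊕0⊕0 = 0
Codeword b1..b15 = 001001001001000

001001001001000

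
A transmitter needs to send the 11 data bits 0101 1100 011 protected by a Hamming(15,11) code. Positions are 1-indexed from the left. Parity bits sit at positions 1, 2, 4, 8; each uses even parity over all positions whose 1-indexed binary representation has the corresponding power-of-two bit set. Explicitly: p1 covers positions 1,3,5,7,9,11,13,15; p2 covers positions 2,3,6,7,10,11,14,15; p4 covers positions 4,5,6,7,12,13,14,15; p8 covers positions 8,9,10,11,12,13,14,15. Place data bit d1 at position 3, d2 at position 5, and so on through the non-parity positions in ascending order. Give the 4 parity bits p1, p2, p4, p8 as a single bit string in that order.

Place data bits at non-power-of-two positions: b3=0, b5=1, b6=0, b7=1, b9=1, b10=1, b11=0, b12=0, b13=0, b14=1, b15=1.
p1 = XOR of data positions {3,5,7,9,11,13,15} = 0⊕1⊕1⊕1⊕0⊕0⊕1 = 0
p2 = XOR of data positions {3,6,7,10,11,14,15} = 0⊕0⊕1⊕1⊕0⊕1⊕1 = 0
p4 = XOR of data positions {5,6,7,12,13,14,15} = 1⊕0⊕1⊕0⊕0⊕1⊕1 = 0
p8 = XOR of data positions {9,10,11,12,13,14,15} = 1⊕1⊕0⊕0⊕0⊕1⊕1 = 0
Parity bits p1,p2,p4,p8 = 0000

0000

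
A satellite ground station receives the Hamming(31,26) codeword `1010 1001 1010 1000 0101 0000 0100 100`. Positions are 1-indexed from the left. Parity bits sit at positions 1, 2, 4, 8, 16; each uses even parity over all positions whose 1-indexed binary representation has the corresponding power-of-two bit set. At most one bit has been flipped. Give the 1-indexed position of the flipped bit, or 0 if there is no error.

1

s1: b1⊕b3⊕b5⊕b7⊕b9⊕b11⊕b13⊕b15⊕b17⊕b19⊕b21⊕b23⊕b25⊕b27⊕b29⊕b31 = 1⊕1⊕1⊕0⊕1⊕1⊕1⊕0⊕0⊕0⊕0⊕0⊕0⊕0⊕1⊕0 = 1
s2: b2⊕b3⊕b6⊕b7⊕b10⊕b11⊕b14⊕b15⊕b18⊕b19⊕b22⊕b23⊕b26⊕b27⊕b30⊕b31 = 0⊕1⊕0⊕0⊕0⊕1⊕0⊕0⊕1⊕0⊕0⊕0⊕1⊕0⊕0⊕0 = 0
s4: b4⊕b5⊕b6⊕b7⊕b12⊕b13⊕b14⊕b15⊕b20⊕b21⊕b22⊕b23⊕b28⊕b29⊕b30⊕b31 = 0⊕1⊕0⊕0⊕0⊕1⊕0⊕0⊕1⊕0⊕0⊕0⊕0⊕1⊕0⊕0 = 0
s8: b8⊕b9⊕b10⊕b11⊕b12⊕b13⊕b14⊕b15⊕b24⊕b25⊕b26⊕b27⊕b28⊕b29⊕b30⊕b31 = 1⊕1⊕0⊕1⊕0⊕1⊕0⊕0⊕0⊕0⊕1⊕0⊕0⊕1⊕0⊕0 = 0
s16: b16⊕b17⊕b18⊕b19⊕b20⊕b21⊕b22⊕b23⊕b24⊕b25⊕b26⊕b27⊕b28⊕b29⊕b30⊕b31 = 0⊕0⊕1⊕0⊕1⊕0⊕0⊕0⊕0⊕0⊕1⊕0⊕0⊕1⊕0⊕0 = 0
Syndrome (s16...s1) = 00001 → position 1.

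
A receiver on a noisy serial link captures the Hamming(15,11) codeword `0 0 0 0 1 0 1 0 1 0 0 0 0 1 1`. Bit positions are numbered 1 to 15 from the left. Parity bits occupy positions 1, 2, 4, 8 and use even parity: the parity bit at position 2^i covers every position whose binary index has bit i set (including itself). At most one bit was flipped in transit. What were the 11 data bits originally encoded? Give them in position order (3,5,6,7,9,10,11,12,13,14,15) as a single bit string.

01011100011

s1: b1⊕b3⊕b5⊕b7⊕b9⊕b11⊕b13⊕b15 = 0⊕0⊕1⊕1⊕1⊕0⊕0⊕1 = 0
s2: b2⊕b3⊕b6⊕b7⊕b10⊕b11⊕b14⊕b15 = 0⊕0⊕0⊕1⊕0⊕0⊕1⊕1 = 1
s4: b4⊕b5⊕b6⊕b7⊕b12⊕b13⊕b14⊕b15 = 0⊕1⊕0⊕1⊕0⊕0⊕1⊕1 = 0
s8: b8⊕b9⊕b10⊕b11⊕b12⊕b13⊕b14⊕b15 = 0⊕1⊕0⊕0⊕0⊕0⊕1⊕1 = 1
Syndrome (s8...s1) = 1010 → position 10.
Flip bit 10: corrected codeword = 000010101100011
Data bits at positions 3,5,6,7,9,10,11,12,13,14,15: 01011100011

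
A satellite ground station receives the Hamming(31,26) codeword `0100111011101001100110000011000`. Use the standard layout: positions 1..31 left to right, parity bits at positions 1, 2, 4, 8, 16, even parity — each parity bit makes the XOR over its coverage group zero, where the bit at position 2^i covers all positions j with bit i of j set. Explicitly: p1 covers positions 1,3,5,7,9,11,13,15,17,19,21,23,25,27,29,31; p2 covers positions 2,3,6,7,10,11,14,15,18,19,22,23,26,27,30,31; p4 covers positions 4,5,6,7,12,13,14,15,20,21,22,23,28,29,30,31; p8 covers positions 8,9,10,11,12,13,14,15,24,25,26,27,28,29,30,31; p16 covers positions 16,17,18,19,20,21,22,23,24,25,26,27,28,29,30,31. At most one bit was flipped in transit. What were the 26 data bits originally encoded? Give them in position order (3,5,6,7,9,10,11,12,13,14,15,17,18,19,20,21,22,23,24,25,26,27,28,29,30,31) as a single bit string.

s1: b1⊕b3⊕b5⊕b7⊕b9⊕b11⊕b13⊕b15⊕b17⊕b19⊕b21⊕b23⊕b25⊕b27⊕b29⊕b31 = 0⊕0⊕1⊕1⊕1⊕1⊕1⊕0⊕1⊕0⊕1⊕0⊕0⊕1⊕0⊕0 = 0
s2: b2⊕b3⊕b6⊕b7⊕b10⊕b11⊕b14⊕b15⊕b18⊕b19⊕b22⊕b23⊕b26⊕b27⊕b30⊕b31 = 1⊕0⊕1⊕1⊕1⊕1⊕0⊕0⊕0⊕0⊕0⊕0⊕0⊕1⊕0⊕0 = 0
s4: b4⊕b5⊕b6⊕b7⊕b12⊕b13⊕b14⊕b15⊕b20⊕b21⊕b22⊕b23⊕b28⊕b29⊕b30⊕b31 = 0⊕1⊕1⊕1⊕0⊕1⊕0⊕0⊕1⊕1⊕0⊕0⊕1⊕0⊕0⊕0 = 1
s8: b8⊕b9⊕b10⊕b11⊕b12⊕b13⊕b14⊕b15⊕b24⊕b25⊕b26⊕b27⊕b28⊕b29⊕b30⊕b31 = 0⊕1⊕1⊕1⊕0⊕1⊕0⊕0⊕0⊕0⊕0⊕1⊕1⊕0⊕0⊕0 = 0
s16: b16⊕b17⊕b18⊕b19⊕b20⊕b21⊕b22⊕b23⊕b24⊕b25⊕b26⊕b27⊕b28⊕b29⊕b30⊕b31 = 1⊕1⊕0⊕0⊕1⊕1⊕0⊕0⊕0⊕0⊕0⊕1⊕1⊕0⊕0⊕0 = 0
Syndrome (s16...s1) = 00100 → position 4.
Flip bit 4: corrected codeword = 0101111011101001100110000011000
Data bits at positions 3,5,6,7,9,10,11,12,13,14,15,17,18,19,20,21,22,23,24,25,26,27,28,29,30,31: 01111110100100110000011000

01111110100100110000011000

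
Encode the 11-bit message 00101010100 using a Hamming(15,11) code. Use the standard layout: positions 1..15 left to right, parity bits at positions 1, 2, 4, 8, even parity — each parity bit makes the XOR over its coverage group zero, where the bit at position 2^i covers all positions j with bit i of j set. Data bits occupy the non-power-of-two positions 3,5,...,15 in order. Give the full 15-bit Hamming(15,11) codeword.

Place data bits at non-power-of-two positions: b3=0, b5=0, b6=1, b7=0, b9=1, b10=0, b11=1, b12=0, b13=1, b14=0, b15=0.
p1 = XOR of data positions {3,5,7,9,11,13,15} = 0⊕0⊕0⊕1⊕1⊕1⊕0 = 1
p2 = XOR of data positions {3,6,7,10,11,14,15} = 0⊕1⊕0⊕0⊕1⊕0⊕0 = 0
p4 = XOR of data positions {5,6,7,12,13,14,15} = 0⊕1⊕0⊕0⊕1⊕0⊕0 = 0
p8 = XOR of data positions {9,10,11,12,13,14,15} = 1⊕0⊕1⊕0⊕1⊕0⊕0 = 1
Codeword b1..b15 = 100001011010100

100001011010100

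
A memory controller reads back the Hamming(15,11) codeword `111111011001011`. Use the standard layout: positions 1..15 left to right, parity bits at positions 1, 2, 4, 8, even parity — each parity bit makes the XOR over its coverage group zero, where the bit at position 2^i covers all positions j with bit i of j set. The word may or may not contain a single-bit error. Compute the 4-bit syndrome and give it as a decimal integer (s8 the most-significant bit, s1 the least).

s1: b1⊕b3⊕b5⊕b7⊕b9⊕b11⊕b13⊕b15 = 1⊕1⊕1⊕0⊕1⊕0⊕0⊕1 = 1
s2: b2⊕b3⊕b6⊕b7⊕b10⊕b11⊕b14⊕b15 = 1⊕1⊕1⊕0⊕0⊕0⊕1⊕1 = 1
s4: b4⊕b5⊕b6⊕b7⊕b12⊕b13⊕b14⊕b15 = 1⊕1⊕1⊕0⊕1⊕0⊕1⊕1 = 0
s8: b8⊕b9⊕b10⊕b11⊕b12⊕b13⊕b14⊕b15 = 1⊕1⊕0⊕0⊕1⊕0⊕1⊕1 = 1
Syndrome (s8...s1) = 1011 → position 11.

11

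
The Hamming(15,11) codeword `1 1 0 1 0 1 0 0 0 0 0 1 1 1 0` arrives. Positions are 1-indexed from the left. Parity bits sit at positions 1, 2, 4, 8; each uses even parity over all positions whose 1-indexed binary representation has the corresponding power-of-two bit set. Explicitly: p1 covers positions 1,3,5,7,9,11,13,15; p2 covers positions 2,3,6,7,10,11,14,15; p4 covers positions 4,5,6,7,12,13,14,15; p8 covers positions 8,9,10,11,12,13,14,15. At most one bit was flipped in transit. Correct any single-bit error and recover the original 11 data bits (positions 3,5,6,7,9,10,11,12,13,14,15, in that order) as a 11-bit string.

00100001100

s1: b1⊕b3⊕b5⊕b7⊕b9⊕b11⊕b13⊕b15 = 1⊕0⊕0⊕0⊕0⊕0⊕1⊕0 = 0
s2: b2⊕b3⊕b6⊕b7⊕b10⊕b11⊕b14⊕b15 = 1⊕0⊕1⊕0⊕0⊕0⊕1⊕0 = 1
s4: b4⊕b5⊕b6⊕b7⊕b12⊕b13⊕b14⊕b15 = 1⊕0⊕1⊕0⊕1⊕1⊕1⊕0 = 1
s8: b8⊕b9⊕b10⊕b11⊕b12⊕b13⊕b14⊕b15 = 0⊕0⊕0⊕0⊕1⊕1⊕1⊕0 = 1
Syndrome (s8...s1) = 1110 → position 14.
Flip bit 14: corrected codeword = 110101000001100
Data bits at positions 3,5,6,7,9,10,11,12,13,14,15: 00100001100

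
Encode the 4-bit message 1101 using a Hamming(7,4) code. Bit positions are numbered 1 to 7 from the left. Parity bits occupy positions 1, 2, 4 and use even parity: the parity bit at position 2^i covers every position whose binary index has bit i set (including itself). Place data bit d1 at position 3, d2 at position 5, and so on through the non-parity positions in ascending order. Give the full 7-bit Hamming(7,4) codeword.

1010101

Place data bits at non-power-of-two positions: b3=1, b5=1, b6=0, b7=1.
p1 = XOR of data positions {3,5,7} = 1⊕1⊕1 = 1
p2 = XOR of data positions {3,6,7} = 1⊕0⊕1 = 0
p4 = XOR of data positions {5,6,7} = 1⊕0⊕1 = 0
Codeword b1..b7 = 1010101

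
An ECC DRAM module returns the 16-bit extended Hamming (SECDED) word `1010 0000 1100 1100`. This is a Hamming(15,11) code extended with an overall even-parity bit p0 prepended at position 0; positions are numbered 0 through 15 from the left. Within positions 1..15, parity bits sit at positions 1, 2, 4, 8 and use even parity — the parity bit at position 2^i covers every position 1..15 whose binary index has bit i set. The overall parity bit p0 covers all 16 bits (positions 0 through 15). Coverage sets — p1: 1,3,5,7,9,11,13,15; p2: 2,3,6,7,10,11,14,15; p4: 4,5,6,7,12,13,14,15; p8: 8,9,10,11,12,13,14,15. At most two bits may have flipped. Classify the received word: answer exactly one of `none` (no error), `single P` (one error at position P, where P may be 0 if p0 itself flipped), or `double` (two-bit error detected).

double

s1: b1⊕b3⊕b5⊕b7⊕b9⊕b11⊕b13⊕b15 = 0⊕0⊕0⊕0⊕1⊕0⊕1⊕0 = 0
s2: b2⊕b3⊕b6⊕b7⊕b10⊕b11⊕b14⊕b15 = 1⊕0⊕0⊕0⊕0⊕0⊕0⊕0 = 1
s4: b4⊕b5⊕b6⊕b7⊕b12⊕b13⊕b14⊕b15 = 0⊕0⊕0⊕0⊕1⊕1⊕0⊕0 = 0
s8: b8⊕b9⊕b10⊕b11⊕b12⊕b13⊕b14⊕b15 = 1⊕1⊕0⊕0⊕1⊕1⊕0⊕0 = 0
Syndrome (s8...s1) = 0010 → position 2.
Overall parity (XOR of all 16 bits, including p0): 1⊕0⊕1⊕0⊕0⊕0⊕0⊕0⊕1⊕1⊕0⊕0⊕1⊕1⊕0⊕0 = 0
Overall=0, syndrome position=2 → double-bit error detected (uncorrectable).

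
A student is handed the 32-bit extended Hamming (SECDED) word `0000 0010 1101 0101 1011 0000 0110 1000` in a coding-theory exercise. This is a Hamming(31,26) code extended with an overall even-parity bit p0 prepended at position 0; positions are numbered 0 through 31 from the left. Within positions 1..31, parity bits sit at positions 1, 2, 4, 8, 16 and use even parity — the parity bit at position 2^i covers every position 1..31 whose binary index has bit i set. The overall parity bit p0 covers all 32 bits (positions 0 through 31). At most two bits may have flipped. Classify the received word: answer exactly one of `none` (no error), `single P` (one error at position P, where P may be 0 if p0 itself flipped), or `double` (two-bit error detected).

s1: b1⊕b3⊕b5⊕b7⊕b9⊕b11⊕b13⊕b15⊕b17⊕b19⊕b21⊕b23⊕b25⊕b27⊕b29⊕b31 = 0⊕0⊕0⊕0⊕1⊕1⊕1⊕1⊕0⊕1⊕0⊕0⊕1⊕0⊕0⊕0 = 0
s2: b2⊕b3⊕b6⊕b7⊕b10⊕b11⊕b14⊕b15⊕b18⊕b19⊕b22⊕b23⊕b26⊕b27⊕b30⊕b31 = 0⊕0⊕1⊕0⊕0⊕1⊕0⊕1⊕1⊕1⊕0⊕0⊕1⊕0⊕0⊕0 = 0
s4: b4⊕b5⊕b6⊕b7⊕b12⊕b13⊕b14⊕b15⊕b20⊕b21⊕b22⊕b23⊕b28⊕b29⊕b30⊕b31 = 0⊕0⊕1⊕0⊕0⊕1⊕0⊕1⊕0⊕0⊕0⊕0⊕1⊕0⊕0⊕0 = 0
s8: b8⊕b9⊕b10⊕b11⊕b12⊕b13⊕b14⊕b15⊕b24⊕b25⊕b26⊕b27⊕b28⊕b29⊕b30⊕b31 = 1⊕1⊕0⊕1⊕0⊕1⊕0⊕1⊕0⊕1⊕1⊕0⊕1⊕0⊕0⊕0 = 0
s16: b16⊕b17⊕b18⊕b19⊕b20⊕b21⊕b22⊕b23⊕b24⊕b25⊕b26⊕b27⊕b28⊕b29⊕b30⊕b31 = 1⊕0⊕1⊕1⊕0⊕0⊕0⊕0⊕0⊕1⊕1⊕0⊕1⊕0⊕0⊕0 = 0
Syndrome (s16...s1) = 00000 → position 0 (no error).
Overall parity (XOR of all 32 bits, including p0): 0⊕0⊕0⊕0⊕0⊕0⊕1⊕0⊕1⊕1⊕0⊕1⊕0⊕1⊕0⊕1⊕1⊕0⊕1⊕1⊕0⊕0⊕0⊕0⊕0⊕1⊕1⊕0⊕1⊕0⊕0⊕0 = 0
Overall=0, syndrome position=0 → no error.

none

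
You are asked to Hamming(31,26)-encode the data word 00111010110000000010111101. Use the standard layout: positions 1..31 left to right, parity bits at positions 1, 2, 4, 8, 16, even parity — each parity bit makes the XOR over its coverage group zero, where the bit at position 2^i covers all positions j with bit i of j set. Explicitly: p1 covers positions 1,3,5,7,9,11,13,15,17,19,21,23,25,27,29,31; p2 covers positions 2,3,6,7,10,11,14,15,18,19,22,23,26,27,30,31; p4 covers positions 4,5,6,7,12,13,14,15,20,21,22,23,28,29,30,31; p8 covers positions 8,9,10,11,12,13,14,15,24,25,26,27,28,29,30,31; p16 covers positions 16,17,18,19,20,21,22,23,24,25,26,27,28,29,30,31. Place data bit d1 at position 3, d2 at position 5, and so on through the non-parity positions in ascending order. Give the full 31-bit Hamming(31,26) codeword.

Place data bits at non-power-of-two positions: b3=0, b5=0, b6=1, b7=1, b9=1, b10=0, b11=1, b12=0, b13=1, b14=1, b15=0, b17=0, b18=0, b19=0, b20=0, b21=0, b22=0, b23=0, b24=1, b25=0, b26=1, b27=1, b28=1, b29=1, b30=0, b31=1.
p1 = XOR of data positions {3,5,7,9,11,13,15,17,19,21,23,25,27,29,31} = 0⊕0⊕1⊕1⊕1⊕1⊕0⊕0⊕0⊕0⊕0⊕0⊕1⊕1⊕1 = 1
p2 = XOR of data positions {3,6,7,10,11,14,15,18,19,22,23,26,27,30,31} = 0⊕1⊕1⊕0⊕1⊕1⊕0⊕0⊕0⊕0⊕0⊕1⊕1⊕0⊕1 = 1
p4 = XOR of data positions {5,6,7,12,13,14,15,20,21,22,23,28,29,30,31} = 0⊕1⊕1⊕0⊕1⊕1⊕0⊕0⊕0⊕0⊕0⊕1⊕1⊕0⊕1 = 1
p8 = XOR of data positions {9,10,11,12,13,14,15,24,25,26,27,28,29,30,31} = 1⊕0⊕1⊕0⊕1⊕1⊕0⊕1⊕0⊕1⊕1⊕1⊕1⊕0⊕1 = 0
p16 = XOR of data positions {17,18,19,20,21,22,23,24,25,26,27,28,29,30,31} = 0⊕0⊕0⊕0⊕0⊕0⊕0⊕1⊕0⊕1⊕1⊕1⊕1⊕0⊕1 = 0
Codeword b1..b31 = 1101011010101100000000010111101

1101011010101100000000010111101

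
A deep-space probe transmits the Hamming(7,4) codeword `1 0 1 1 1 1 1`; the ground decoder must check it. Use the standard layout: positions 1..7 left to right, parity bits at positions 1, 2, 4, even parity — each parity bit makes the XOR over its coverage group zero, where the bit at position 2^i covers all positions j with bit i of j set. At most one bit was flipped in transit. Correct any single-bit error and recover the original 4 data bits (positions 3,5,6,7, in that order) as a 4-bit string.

1111

s1: b1⊕b3⊕b5⊕b7 = 1⊕1⊕1⊕1 = 0
s2: b2⊕b3⊕b6⊕b7 = 0⊕1⊕1⊕1 = 1
s4: b4⊕b5⊕b6⊕b7 = 1⊕1⊕1⊕1 = 0
Syndrome (s4...s1) = 010 → position 2.
Flip bit 2: corrected codeword = 1111111
Data bits at positions 3,5,6,7: 1111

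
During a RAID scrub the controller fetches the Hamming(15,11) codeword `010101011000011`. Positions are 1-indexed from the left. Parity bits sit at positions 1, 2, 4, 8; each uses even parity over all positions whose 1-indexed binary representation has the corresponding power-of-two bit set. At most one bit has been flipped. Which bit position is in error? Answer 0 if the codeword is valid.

0

s1: b1⊕b3⊕b5⊕b7⊕b9⊕b11⊕b13⊕b15 = 0⊕0⊕0⊕0⊕1⊕0⊕0⊕1 = 0
s2: b2⊕b3⊕b6⊕b7⊕b10⊕b11⊕b14⊕b15 = 1⊕0⊕1⊕0⊕0⊕0⊕1⊕1 = 0
s4: b4⊕b5⊕b6⊕b7⊕b12⊕b13⊕b14⊕b15 = 1⊕0⊕1⊕0⊕0⊕0⊕1⊕1 = 0
s8: b8⊕b9⊕b10⊕b11⊕b12⊕b13⊕b14⊕b15 = 1⊕1⊕0⊕0⊕0⊕0⊕1⊕1 = 0
Syndrome (s8...s1) = 0000 → position 0 (no error).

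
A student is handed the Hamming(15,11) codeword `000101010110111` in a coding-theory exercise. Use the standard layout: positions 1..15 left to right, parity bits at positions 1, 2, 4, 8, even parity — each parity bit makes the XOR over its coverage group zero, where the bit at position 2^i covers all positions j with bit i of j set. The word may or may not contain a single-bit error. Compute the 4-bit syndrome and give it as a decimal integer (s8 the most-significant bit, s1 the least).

s1: b1⊕b3⊕b5⊕b7⊕b9⊕b11⊕b13⊕b15 = 0⊕0⊕0⊕0⊕0⊕1⊕1⊕1 = 1
s2: b2⊕b3⊕b6⊕b7⊕b10⊕b11⊕b14⊕b15 = 0⊕0⊕1⊕0⊕1⊕1⊕1⊕1 = 1
s4: b4⊕b5⊕b6⊕b7⊕b12⊕b13⊕b14⊕b15 = 1⊕0⊕1⊕0⊕0⊕1⊕1⊕1 = 1
s8: b8⊕b9⊕b10⊕b11⊕b12⊕b13⊕b14⊕b15 = 1⊕0⊕1⊕1⊕0⊕1⊕1⊕1 = 0
Syndrome (s8...s1) = 0111 → position 7.

7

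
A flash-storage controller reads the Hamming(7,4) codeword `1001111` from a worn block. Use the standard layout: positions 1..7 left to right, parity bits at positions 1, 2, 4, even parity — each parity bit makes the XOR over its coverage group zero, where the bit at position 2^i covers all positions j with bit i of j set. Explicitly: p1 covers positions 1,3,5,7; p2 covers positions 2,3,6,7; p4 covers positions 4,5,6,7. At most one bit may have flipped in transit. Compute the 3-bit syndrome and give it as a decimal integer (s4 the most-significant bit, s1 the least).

s1: b1⊕b3⊕b5⊕b7 = 1⊕0⊕1⊕1 = 1
s2: b2⊕b3⊕b6⊕b7 = 0⊕0⊕1⊕1 = 0
s4: b4⊕b5⊕b6⊕b7 = 1⊕1⊕1⊕1 = 0
Syndrome (s4...s1) = 001 → position 1.

1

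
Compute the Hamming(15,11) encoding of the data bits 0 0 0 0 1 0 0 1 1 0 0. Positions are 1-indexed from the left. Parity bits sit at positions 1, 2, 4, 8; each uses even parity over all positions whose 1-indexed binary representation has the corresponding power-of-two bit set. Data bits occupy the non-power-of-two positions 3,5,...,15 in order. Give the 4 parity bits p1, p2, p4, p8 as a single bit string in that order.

Place data bits at non-power-of-two positions: b3=0, b5=0, b6=0, b7=0, b9=1, b10=0, b11=0, b12=1, b13=1, b14=0, b15=0.
p1 = XOR of data positions {3,5,7,9,11,13,15} = 0⊕0⊕0⊕1⊕0⊕1⊕0 = 0
p2 = XOR of data positions {3,6,7,10,11,14,15} = 0⊕0⊕0⊕0⊕0⊕0⊕0 = 0
p4 = XOR of data positions {5,6,7,12,13,14,15} = 0⊕0⊕0⊕1⊕1⊕0⊕0 = 0
p8 = XOR of data positions {9,10,11,12,13,14,15} = 1⊕0⊕0⊕1⊕1⊕0⊕0 = 1
Parity bits p1,p2,p4,p8 = 0001

0001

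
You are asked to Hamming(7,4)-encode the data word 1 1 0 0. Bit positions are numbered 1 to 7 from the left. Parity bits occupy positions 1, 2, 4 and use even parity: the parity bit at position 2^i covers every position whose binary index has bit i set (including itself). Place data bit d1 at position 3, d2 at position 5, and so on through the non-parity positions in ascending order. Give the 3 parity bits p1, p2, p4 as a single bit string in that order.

011

Place data bits at non-power-of-two positions: b3=1, b5=1, b6=0, b7=0.
p1 = XOR of data positions {3,5,7} = 1⊕1⊕0 = 0
p2 = XOR of data positions {3,6,7} = 1⊕0⊕0 = 1
p4 = XOR of data positions {5,6,7} = 1⊕0⊕0 = 1
Parity bits p1,p2,p4 = 011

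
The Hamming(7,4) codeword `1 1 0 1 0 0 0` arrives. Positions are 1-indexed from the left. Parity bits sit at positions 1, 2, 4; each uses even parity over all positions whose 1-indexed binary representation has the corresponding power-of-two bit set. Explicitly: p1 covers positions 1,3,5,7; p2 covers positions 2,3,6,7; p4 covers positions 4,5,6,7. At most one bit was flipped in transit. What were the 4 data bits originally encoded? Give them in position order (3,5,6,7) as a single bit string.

0001

s1: b1⊕b3⊕b5⊕b7 = 1⊕0⊕0⊕0 = 1
s2: b2⊕b3⊕b6⊕b7 = 1⊕0⊕0⊕0 = 1
s4: b4⊕b5⊕b6⊕b7 = 1⊕0⊕0⊕0 = 1
Syndrome (s4...s1) = 111 → position 7.
Flip bit 7: corrected codeword = 1101001
Data bits at positions 3,5,6,7: 0001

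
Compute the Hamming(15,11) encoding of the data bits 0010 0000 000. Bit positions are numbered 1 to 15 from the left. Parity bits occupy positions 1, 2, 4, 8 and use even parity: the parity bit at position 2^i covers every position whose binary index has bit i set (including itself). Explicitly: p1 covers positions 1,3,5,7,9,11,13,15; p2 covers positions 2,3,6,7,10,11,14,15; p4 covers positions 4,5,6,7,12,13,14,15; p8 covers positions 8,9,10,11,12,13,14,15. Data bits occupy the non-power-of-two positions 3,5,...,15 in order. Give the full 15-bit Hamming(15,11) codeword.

Place data bits at non-power-of-two positions: b3=0, b5=0, b6=1, b7=0, b9=0, b10=0, b11=0, b12=0, b13=0, b14=0, b15=0.
p1 = XOR of data positions {3,5,7,9,11,13,15} = 0⊕0⊕0⊕0⊕0⊕0⊕0 = 0
p2 = XOR of data positions {3,6,7,10,11,14,15} = 0⊕1⊕0⊕0⊕0⊕0⊕0 = 1
p4 = XOR of data positions {5,6,7,12,13,14,15} = 0⊕1⊕0⊕0⊕0⊕0⊕0 = 1
p8 = XOR of data positions {9,10,11,12,13,14,15} = 0⊕0⊕0⊕0⊕0⊕0⊕0 = 0
Codeword b1..b15 = 010101000000000

010101000000000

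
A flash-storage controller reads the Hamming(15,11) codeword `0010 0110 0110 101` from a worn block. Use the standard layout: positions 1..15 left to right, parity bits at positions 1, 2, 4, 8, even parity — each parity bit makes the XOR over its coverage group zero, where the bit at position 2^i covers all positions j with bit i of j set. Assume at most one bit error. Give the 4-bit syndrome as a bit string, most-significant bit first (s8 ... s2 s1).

s1: b1⊕b3⊕b5⊕b7⊕b9⊕b11⊕b13⊕b15 = 0⊕1⊕0⊕1⊕0⊕1⊕1⊕1 = 1
s2: b2⊕b3⊕b6⊕b7⊕b10⊕b11⊕b14⊕b15 = 0⊕1⊕1⊕1⊕1⊕1⊕0⊕1 = 0
s4: b4⊕b5⊕b6⊕b7⊕b12⊕b13⊕b14⊕b15 = 0⊕0⊕1⊕1⊕0⊕1⊕0⊕1 = 0
s8: b8⊕b9⊕b10⊕b11⊕b12⊕b13⊕b14⊕b15 = 0⊕0⊕1⊕1⊕0⊕1⊕0⊕1 = 0
Syndrome (s8...s1) = 0001 → position 1.

0001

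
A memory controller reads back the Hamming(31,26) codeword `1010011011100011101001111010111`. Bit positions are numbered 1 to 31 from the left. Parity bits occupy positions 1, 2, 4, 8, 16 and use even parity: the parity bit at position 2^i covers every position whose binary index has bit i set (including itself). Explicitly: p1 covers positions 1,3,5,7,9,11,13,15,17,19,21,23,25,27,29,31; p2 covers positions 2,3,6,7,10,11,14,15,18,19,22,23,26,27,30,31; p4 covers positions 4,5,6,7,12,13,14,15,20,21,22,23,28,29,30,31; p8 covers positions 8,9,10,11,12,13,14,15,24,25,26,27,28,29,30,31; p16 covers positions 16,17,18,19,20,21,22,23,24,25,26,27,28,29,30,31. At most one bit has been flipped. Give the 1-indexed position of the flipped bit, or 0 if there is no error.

17

s1: b1⊕b3⊕b5⊕b7⊕b9⊕b11⊕b13⊕b15⊕b17⊕b19⊕b21⊕b23⊕b25⊕b27⊕b29⊕b31 = 1⊕1⊕0⊕1⊕1⊕1⊕0⊕1⊕1⊕1⊕0⊕1⊕1⊕1⊕1⊕1 = 1
s2: b2⊕b3⊕b6⊕b7⊕b10⊕b11⊕b14⊕b15⊕b18⊕b19⊕b22⊕b23⊕b26⊕b27⊕b30⊕b31 = 0⊕1⊕1⊕1⊕1⊕1⊕0⊕1⊕0⊕1⊕1⊕1⊕0⊕1⊕1⊕1 = 0
s4: b4⊕b5⊕b6⊕b7⊕b12⊕b13⊕b14⊕b15⊕b20⊕b21⊕b22⊕b23⊕b28⊕b29⊕b30⊕b31 = 0⊕0⊕1⊕1⊕0⊕0⊕0⊕1⊕0⊕0⊕1⊕1⊕0⊕1⊕1⊕1 = 0
s8: b8⊕b9⊕b10⊕b11⊕b12⊕b13⊕b14⊕b15⊕b24⊕b25⊕b26⊕b27⊕b28⊕b29⊕b30⊕b31 = 0⊕1⊕1⊕1⊕0⊕0⊕0⊕1⊕1⊕1⊕0⊕1⊕0⊕1⊕1⊕1 = 0
s16: b16⊕b17⊕b18⊕b19⊕b20⊕b21⊕b22⊕b23⊕b24⊕b25⊕b26⊕b27⊕b28⊕b29⊕b30⊕b31 = 1⊕1⊕0⊕1⊕0⊕0⊕1⊕1⊕1⊕1⊕0⊕1⊕0⊕1⊕1⊕1 = 1
Syndrome (s16...s1) = 10001 → position 17.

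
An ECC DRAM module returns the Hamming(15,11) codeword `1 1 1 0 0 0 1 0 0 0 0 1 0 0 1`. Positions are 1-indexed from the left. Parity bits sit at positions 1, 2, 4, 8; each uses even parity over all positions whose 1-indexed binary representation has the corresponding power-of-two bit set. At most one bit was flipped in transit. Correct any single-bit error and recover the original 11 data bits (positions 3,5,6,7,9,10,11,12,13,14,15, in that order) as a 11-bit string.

10010001001

s1: b1⊕b3⊕b5⊕b7⊕b9⊕b11⊕b13⊕b15 = 1⊕1⊕0⊕1⊕0⊕0⊕0⊕1 = 0
s2: b2⊕b3⊕b6⊕b7⊕b10⊕b11⊕b14⊕b15 = 1⊕1⊕0⊕1⊕0⊕0⊕0⊕1 = 0
s4: b4⊕b5⊕b6⊕b7⊕b12⊕b13⊕b14⊕b15 = 0⊕0⊕0⊕1⊕1⊕0⊕0⊕1 = 1
s8: b8⊕b9⊕b10⊕b11⊕b12⊕b13⊕b14⊕b15 = 0⊕0⊕0⊕0⊕1⊕0⊕0⊕1 = 0
Syndrome (s8...s1) = 0100 → position 4.
Flip bit 4: corrected codeword = 111100100001001
Data bits at positions 3,5,6,7,9,10,11,12,13,14,15: 10010001001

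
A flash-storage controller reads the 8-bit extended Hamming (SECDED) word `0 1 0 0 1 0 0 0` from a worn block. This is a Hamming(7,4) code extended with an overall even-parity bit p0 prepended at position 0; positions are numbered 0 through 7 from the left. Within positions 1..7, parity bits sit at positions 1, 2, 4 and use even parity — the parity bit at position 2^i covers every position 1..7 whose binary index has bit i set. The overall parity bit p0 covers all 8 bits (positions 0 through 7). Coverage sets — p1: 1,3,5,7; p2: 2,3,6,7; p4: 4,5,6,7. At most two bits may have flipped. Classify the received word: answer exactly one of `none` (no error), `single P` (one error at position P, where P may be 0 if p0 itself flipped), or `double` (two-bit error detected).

s1: b1⊕b3⊕b5⊕b7 = 1⊕0⊕0⊕0 = 1
s2: b2⊕b3⊕b6⊕b7 = 0⊕0⊕0⊕0 = 0
s4: b4⊕b5⊕b6⊕b7 = 1⊕0⊕0⊕0 = 1
Syndrome (s4...s1) = 101 → position 5.
Overall parity (XOR of all 8 bits, including p0): 0⊕1⊕0⊕0⊕1⊕0⊕0⊕0 = 0
Overall=0, syndrome position=5 → double-bit error detected (uncorrectable).

double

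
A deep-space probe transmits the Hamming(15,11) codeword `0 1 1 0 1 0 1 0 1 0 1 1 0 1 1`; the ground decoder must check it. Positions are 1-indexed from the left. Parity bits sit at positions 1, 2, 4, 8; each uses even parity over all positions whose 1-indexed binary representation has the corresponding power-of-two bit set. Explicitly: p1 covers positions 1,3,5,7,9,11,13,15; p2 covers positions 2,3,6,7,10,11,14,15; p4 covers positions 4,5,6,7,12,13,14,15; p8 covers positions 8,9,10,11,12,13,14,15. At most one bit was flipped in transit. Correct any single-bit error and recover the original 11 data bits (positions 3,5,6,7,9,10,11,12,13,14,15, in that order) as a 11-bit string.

s1: b1⊕b3⊕b5⊕b7⊕b9⊕b11⊕b13⊕b15 = 0⊕1⊕1⊕1⊕1⊕1⊕0⊕1 = 0
s2: b2⊕b3⊕b6⊕b7⊕b10⊕b11⊕b14⊕b15 = 1⊕1⊕0⊕1⊕0⊕1⊕1⊕1 = 0
s4: b4⊕b5⊕b6⊕b7⊕b12⊕b13⊕b14⊕b15 = 0⊕1⊕0⊕1⊕1⊕0⊕1⊕1 = 1
s8: b8⊕b9⊕b10⊕b11⊕b12⊕b13⊕b14⊕b15 = 0⊕1⊕0⊕1⊕1⊕0⊕1⊕1 = 1
Syndrome (s8...s1) = 1100 → position 12.
Flip bit 12: corrected codeword = 011010101010011
Data bits at positions 3,5,6,7,9,10,11,12,13,14,15: 11011010011

11011010011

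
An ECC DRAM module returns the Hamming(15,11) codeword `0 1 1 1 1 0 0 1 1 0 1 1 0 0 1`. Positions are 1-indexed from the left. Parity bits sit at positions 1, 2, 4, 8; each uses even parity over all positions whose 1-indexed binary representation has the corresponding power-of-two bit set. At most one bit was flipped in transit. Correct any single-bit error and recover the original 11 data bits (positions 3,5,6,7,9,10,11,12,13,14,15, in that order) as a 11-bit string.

11000011001

s1: b1⊕b3⊕b5⊕b7⊕b9⊕b11⊕b13⊕b15 = 0⊕1⊕1⊕0⊕1⊕1⊕0⊕1 = 1
s2: b2⊕b3⊕b6⊕b7⊕b10⊕b11⊕b14⊕b15 = 1⊕1⊕0⊕0⊕0⊕1⊕0⊕1 = 0
s4: b4⊕b5⊕b6⊕b7⊕b12⊕b13⊕b14⊕b15 = 1⊕1⊕0⊕0⊕1⊕0⊕0⊕1 = 0
s8: b8⊕b9⊕b10⊕b11⊕b12⊕b13⊕b14⊕b15 = 1⊕1⊕0⊕1⊕1⊕0⊕0⊕1 = 1
Syndrome (s8...s1) = 1001 → position 9.
Flip bit 9: corrected codeword = 011110010011001
Data bits at positions 3,5,6,7,9,10,11,12,13,14,15: 11000011001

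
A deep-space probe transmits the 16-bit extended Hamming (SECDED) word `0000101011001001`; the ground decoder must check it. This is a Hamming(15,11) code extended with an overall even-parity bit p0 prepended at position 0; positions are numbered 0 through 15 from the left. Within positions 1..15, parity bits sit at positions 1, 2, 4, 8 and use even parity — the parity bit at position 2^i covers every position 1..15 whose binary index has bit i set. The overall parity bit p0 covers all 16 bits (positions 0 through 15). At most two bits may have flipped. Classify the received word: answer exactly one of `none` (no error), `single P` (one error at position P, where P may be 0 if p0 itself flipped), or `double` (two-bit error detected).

s1: b1⊕b3⊕b5⊕b7⊕b9⊕b11⊕b13⊕b15 = 0⊕0⊕0⊕0⊕1⊕0⊕0⊕1 = 0
s2: b2⊕b3⊕b6⊕b7⊕b10⊕b11⊕b14⊕b15 = 0⊕0⊕1⊕0⊕0⊕0⊕0⊕1 = 0
s4: b4⊕b5⊕b6⊕b7⊕b12⊕b13⊕b14⊕b15 = 1⊕0⊕1⊕0⊕1⊕0⊕0⊕1 = 0
s8: b8⊕b9⊕b10⊕b11⊕b12⊕b13⊕b14⊕b15 = 1⊕1⊕0⊕0⊕1⊕0⊕0⊕1 = 0
Syndrome (s8...s1) = 0000 → position 0 (no error).
Overall parity (XOR of all 16 bits, including p0): 0⊕0⊕0⊕0⊕1⊕0⊕1⊕0⊕1⊕1⊕0⊕0⊕1⊕0⊕0⊕1 = 0
Overall=0, syndrome position=0 → no error.

none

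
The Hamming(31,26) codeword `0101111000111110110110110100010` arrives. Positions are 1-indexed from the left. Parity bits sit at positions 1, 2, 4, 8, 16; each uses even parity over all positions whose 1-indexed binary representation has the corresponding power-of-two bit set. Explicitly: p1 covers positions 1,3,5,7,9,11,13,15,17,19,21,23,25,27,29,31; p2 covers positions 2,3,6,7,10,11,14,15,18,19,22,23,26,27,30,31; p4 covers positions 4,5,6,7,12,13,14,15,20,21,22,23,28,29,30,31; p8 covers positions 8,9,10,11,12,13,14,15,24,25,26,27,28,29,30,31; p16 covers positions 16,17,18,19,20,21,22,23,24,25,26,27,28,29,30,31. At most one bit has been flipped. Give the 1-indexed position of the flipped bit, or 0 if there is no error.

0

s1: b1⊕b3⊕b5⊕b7⊕b9⊕b11⊕b13⊕b15⊕b17⊕b19⊕b21⊕b23⊕b25⊕b27⊕b29⊕b31 = 0⊕0⊕1⊕1⊕0⊕1⊕1⊕1⊕1⊕0⊕1⊕1⊕0⊕0⊕0⊕0 = 0
s2: b2⊕b3⊕b6⊕b7⊕b10⊕b11⊕b14⊕b15⊕b18⊕b19⊕b22⊕b23⊕b26⊕b27⊕b30⊕b31 = 1⊕0⊕1⊕1⊕0⊕1⊕1⊕1⊕1⊕0⊕0⊕1⊕1⊕0⊕1⊕0 = 0
s4: b4⊕b5⊕b6⊕b7⊕b12⊕b13⊕b14⊕b15⊕b20⊕b21⊕b22⊕b23⊕b28⊕b29⊕b30⊕b31 = 1⊕1⊕1⊕1⊕1⊕1⊕1⊕1⊕1⊕1⊕0⊕1⊕0⊕0⊕1⊕0 = 0
s8: b8⊕b9⊕b10⊕b11⊕b12⊕b13⊕b14⊕b15⊕b24⊕b25⊕b26⊕b27⊕b28⊕b29⊕b30⊕b31 = 0⊕0⊕0⊕1⊕1⊕1⊕1⊕1⊕1⊕0⊕1⊕0⊕0⊕0⊕1⊕0 = 0
s16: b16⊕b17⊕b18⊕b19⊕b20⊕b21⊕b22⊕b23⊕b24⊕b25⊕b26⊕b27⊕b28⊕b29⊕b30⊕b31 = 0⊕1⊕1⊕0⊕1⊕1⊕0⊕1⊕1⊕0⊕1⊕0⊕0⊕0⊕1⊕0 = 0
Syndrome (s16...s1) = 00000 → position 0 (no error).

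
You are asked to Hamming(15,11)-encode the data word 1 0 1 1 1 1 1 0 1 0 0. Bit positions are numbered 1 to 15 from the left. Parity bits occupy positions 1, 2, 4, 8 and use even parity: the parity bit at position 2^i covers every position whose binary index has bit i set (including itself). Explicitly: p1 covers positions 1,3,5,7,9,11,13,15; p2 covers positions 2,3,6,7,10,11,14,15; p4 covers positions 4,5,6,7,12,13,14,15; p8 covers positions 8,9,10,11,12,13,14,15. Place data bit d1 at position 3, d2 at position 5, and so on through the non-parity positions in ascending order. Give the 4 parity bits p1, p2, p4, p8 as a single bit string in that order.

Place data bits at non-power-of-two positions: b3=1, b5=0, b6=1, b7=1, b9=1, b10=1, b11=1, b12=0, b13=1, b14=0, b15=0.
p1 = XOR of data positions {3,5,7,9,11,13,15} = 1⊕0⊕1⊕1⊕1⊕1⊕0 = 1
p2 = XOR of data positions {3,6,7,10,11,14,15} = 1⊕1⊕1⊕1⊕1⊕0⊕0 = 1
p4 = XOR of data positions {5,6,7,12,13,14,15} = 0⊕1⊕1⊕0⊕1⊕0⊕0 = 1
p8 = XOR of data positions {9,10,11,12,13,14,15} = 1⊕1⊕1⊕0⊕1⊕0⊕0 = 0
Parity bits p1,p2,p4,p8 = 1110

1110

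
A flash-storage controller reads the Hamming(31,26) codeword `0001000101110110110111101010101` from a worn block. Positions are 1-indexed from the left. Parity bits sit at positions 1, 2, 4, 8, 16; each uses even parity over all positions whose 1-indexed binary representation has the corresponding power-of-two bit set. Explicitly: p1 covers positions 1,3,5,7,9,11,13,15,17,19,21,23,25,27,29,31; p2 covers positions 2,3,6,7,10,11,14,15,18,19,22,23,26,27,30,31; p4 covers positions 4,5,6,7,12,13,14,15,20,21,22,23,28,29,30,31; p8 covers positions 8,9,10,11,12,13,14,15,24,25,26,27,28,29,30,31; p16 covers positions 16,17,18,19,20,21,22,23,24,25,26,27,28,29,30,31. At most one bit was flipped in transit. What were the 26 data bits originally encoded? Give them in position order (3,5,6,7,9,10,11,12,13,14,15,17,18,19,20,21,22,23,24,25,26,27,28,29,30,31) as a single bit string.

s1: b1⊕b3⊕b5⊕b7⊕b9⊕b11⊕b13⊕b15⊕b17⊕b19⊕b21⊕b23⊕b25⊕b27⊕b29⊕b31 = 0⊕0⊕0⊕0⊕0⊕1⊕0⊕1⊕1⊕0⊕1⊕1⊕1⊕1⊕1⊕1 = 1
s2: b2⊕b3⊕b6⊕b7⊕b10⊕b11⊕b14⊕b15⊕b18⊕b19⊕b22⊕b23⊕b26⊕b27⊕b30⊕b31 = 0⊕0⊕0⊕0⊕1⊕1⊕1⊕1⊕1⊕0⊕1⊕1⊕0⊕1⊕0⊕1 = 1
s4: b4⊕b5⊕b6⊕b7⊕b12⊕b13⊕b14⊕b15⊕b20⊕b21⊕b22⊕b23⊕b28⊕b29⊕b30⊕b31 = 1⊕0⊕0⊕0⊕1⊕0⊕1⊕1⊕1⊕1⊕1⊕1⊕0⊕1⊕0⊕1 = 0
s8: b8⊕b9⊕b10⊕b11⊕b12⊕b13⊕b14⊕b15⊕b24⊕b25⊕b26⊕b27⊕b28⊕b29⊕b30⊕b31 = 1⊕0⊕1⊕1⊕1⊕0⊕1⊕1⊕0⊕1⊕0⊕1⊕0⊕1⊕0⊕1 = 0
s16: b16⊕b17⊕b18⊕b19⊕b20⊕b21⊕b22⊕b23⊕b24⊕b25⊕b26⊕b27⊕b28⊕b29⊕b30⊕b31 = 0⊕1⊕1⊕0⊕1⊕1⊕1⊕1⊕0⊕1⊕0⊕1⊕0⊕1⊕0⊕1 = 0
Syndrome (s16...s1) = 00011 → position 3.
Flip bit 3: corrected codeword = 0011000101110110110111101010101
Data bits at positions 3,5,6,7,9,10,11,12,13,14,15,17,18,19,20,21,22,23,24,25,26,27,28,29,30,31: 10000111011110111101010101

10000111011110111101010101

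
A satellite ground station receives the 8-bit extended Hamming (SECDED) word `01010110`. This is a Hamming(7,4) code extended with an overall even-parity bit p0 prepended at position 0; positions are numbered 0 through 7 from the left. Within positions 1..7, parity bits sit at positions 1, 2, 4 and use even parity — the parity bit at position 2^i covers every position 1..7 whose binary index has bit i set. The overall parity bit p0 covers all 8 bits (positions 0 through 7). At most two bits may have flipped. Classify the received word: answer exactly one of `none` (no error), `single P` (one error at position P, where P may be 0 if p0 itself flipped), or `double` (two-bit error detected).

double

s1: b1⊕b3⊕b5⊕b7 = 1⊕1⊕1⊕0 = 1
s2: b2⊕b3⊕b6⊕b7 = 0⊕1⊕1⊕0 = 0
s4: b4⊕b5⊕b6⊕b7 = 0⊕1⊕1⊕0 = 0
Syndrome (s4...s1) = 001 → position 1.
Overall parity (XOR of all 8 bits, including p0): 0⊕1⊕0⊕1⊕0⊕1⊕1⊕0 = 0
Overall=0, syndrome position=1 → double-bit error detected (uncorrectable).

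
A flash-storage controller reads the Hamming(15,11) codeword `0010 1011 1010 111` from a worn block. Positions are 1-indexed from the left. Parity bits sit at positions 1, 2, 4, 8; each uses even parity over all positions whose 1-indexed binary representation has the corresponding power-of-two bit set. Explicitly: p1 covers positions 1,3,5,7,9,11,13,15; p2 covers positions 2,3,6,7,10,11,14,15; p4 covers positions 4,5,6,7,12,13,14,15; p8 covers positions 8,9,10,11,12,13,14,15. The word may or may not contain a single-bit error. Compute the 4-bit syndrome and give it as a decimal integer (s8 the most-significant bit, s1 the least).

s1: b1⊕b3⊕b5⊕b7⊕b9⊕b11⊕b13⊕b15 = 0⊕1⊕1⊕1⊕1⊕1⊕1⊕1 = 1
s2: b2⊕b3⊕b6⊕b7⊕b10⊕b11⊕b14⊕b15 = 0⊕1⊕0⊕1⊕0⊕1⊕1⊕1 = 1
s4: b4⊕b5⊕b6⊕b7⊕b12⊕b13⊕b14⊕b15 = 0⊕1⊕0⊕1⊕0⊕1⊕1⊕1 = 1
s8: b8⊕b9⊕b10⊕b11⊕b12⊕b13⊕b14⊕b15 = 1⊕1⊕0⊕1⊕0⊕1⊕1⊕1 = 0
Syndrome (s8...s1) = 0111 → position 7.

7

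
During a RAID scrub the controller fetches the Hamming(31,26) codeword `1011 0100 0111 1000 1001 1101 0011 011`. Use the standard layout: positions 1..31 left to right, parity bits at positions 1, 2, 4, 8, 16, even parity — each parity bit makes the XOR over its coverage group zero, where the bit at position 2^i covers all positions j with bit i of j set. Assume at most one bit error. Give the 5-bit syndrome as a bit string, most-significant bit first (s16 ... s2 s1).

11000

s1: b1⊕b3⊕b5⊕b7⊕b9⊕b11⊕b13⊕b15⊕b17⊕b19⊕b21⊕b23⊕b25⊕b27⊕b29⊕b31 = 1⊕1⊕0⊕0⊕0⊕1⊕1⊕0⊕1⊕0⊕1⊕0⊕0⊕1⊕0⊕1 = 0
s2: b2⊕b3⊕b6⊕b7⊕b10⊕b11⊕b14⊕b15⊕b18⊕b19⊕b22⊕b23⊕b26⊕b27⊕b30⊕b31 = 0⊕1⊕1⊕0⊕1⊕1⊕0⊕0⊕0⊕0⊕1⊕0⊕0⊕1⊕1⊕1 = 0
s4: b4⊕b5⊕b6⊕b7⊕b12⊕b13⊕b14⊕b15⊕b20⊕b21⊕b22⊕b23⊕b28⊕b29⊕b30⊕b31 = 1⊕0⊕1⊕0⊕1⊕1⊕0⊕0⊕1⊕1⊕1⊕0⊕1⊕0⊕1⊕1 = 0
s8: b8⊕b9⊕b10⊕b11⊕b12⊕b13⊕b14⊕b15⊕b24⊕b25⊕b26⊕b27⊕b28⊕b29⊕b30⊕b31 = 0⊕0⊕1⊕1⊕1⊕1⊕0⊕0⊕1⊕0⊕0⊕1⊕1⊕0⊕1⊕1 = 1
s16: b16⊕b17⊕b18⊕b19⊕b20⊕b21⊕b22⊕b23⊕b24⊕b25⊕b26⊕b27⊕b28⊕b29⊕b30⊕b31 = 0⊕1⊕0⊕0⊕1⊕1⊕1⊕0⊕1⊕0⊕0⊕1⊕1⊕0⊕1⊕1 = 1
Syndrome (s16...s1) = 11000 → position 24.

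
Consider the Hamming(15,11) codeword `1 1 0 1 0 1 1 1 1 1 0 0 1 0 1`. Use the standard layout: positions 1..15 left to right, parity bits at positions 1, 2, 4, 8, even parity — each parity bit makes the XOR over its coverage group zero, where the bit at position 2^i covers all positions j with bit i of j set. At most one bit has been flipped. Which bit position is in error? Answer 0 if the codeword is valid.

s1: b1⊕b3⊕b5⊕b7⊕b9⊕b11⊕b13⊕b15 = 1⊕0⊕0⊕1⊕1⊕0⊕1⊕1 = 1
s2: b2⊕b3⊕b6⊕b7⊕b10⊕b11⊕b14⊕b15 = 1⊕0⊕1⊕1⊕1⊕0⊕0⊕1 = 1
s4: b4⊕b5⊕b6⊕b7⊕b12⊕b13⊕b14⊕b15 = 1⊕0⊕1⊕1⊕0⊕1⊕0⊕1 = 1
s8: b8⊕b9⊕b10⊕b11⊕b12⊕b13⊕b14⊕b15 = 1⊕1⊕1⊕0⊕0⊕1⊕0⊕1 = 1
Syndrome (s8...s1) = 1111 → position 15.

15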